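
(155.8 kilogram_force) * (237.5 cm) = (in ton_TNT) 8.673e-07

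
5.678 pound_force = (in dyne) 2.526e+06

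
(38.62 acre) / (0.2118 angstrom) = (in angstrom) 7.379e+25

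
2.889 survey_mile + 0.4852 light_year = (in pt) 1.301e+19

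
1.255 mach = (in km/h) 1538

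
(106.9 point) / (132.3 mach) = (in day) 9.689e-12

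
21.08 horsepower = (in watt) 1.572e+04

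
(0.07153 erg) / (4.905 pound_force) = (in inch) 1.291e-08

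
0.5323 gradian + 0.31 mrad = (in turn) 0.00138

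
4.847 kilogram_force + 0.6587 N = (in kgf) 4.914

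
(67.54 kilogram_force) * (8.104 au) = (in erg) 8.03e+21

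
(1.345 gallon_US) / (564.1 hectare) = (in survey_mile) 5.608e-13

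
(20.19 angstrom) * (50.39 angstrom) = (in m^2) 1.017e-17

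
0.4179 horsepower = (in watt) 311.6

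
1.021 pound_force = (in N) 4.542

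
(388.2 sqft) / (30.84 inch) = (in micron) 4.604e+07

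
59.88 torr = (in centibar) 7.983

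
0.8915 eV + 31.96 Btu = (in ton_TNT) 8.059e-06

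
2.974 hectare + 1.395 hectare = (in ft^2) 4.703e+05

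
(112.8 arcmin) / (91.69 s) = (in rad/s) 0.0003579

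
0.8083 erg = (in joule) 8.083e-08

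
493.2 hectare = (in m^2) 4.932e+06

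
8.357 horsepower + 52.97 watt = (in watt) 6285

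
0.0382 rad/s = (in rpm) 0.3648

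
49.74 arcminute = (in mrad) 14.47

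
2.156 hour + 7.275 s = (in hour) 2.158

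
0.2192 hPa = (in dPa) 219.2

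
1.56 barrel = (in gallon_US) 65.52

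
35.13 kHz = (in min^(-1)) 2.108e+06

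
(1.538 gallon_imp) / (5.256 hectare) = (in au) 8.892e-19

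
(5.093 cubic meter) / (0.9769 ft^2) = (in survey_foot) 184.1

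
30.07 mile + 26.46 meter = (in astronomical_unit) 3.237e-07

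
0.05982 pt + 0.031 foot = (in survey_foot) 0.03107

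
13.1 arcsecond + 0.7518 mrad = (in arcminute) 2.803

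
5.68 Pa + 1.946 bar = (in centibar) 194.6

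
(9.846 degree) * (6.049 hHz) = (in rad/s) 103.9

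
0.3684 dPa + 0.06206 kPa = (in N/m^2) 62.1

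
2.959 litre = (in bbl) 0.01861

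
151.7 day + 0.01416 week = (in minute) 2.186e+05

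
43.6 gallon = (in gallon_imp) 36.3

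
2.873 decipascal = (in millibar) 0.002873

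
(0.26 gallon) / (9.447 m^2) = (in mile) 6.474e-08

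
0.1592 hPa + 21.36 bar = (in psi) 309.8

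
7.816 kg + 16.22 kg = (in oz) 847.8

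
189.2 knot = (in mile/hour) 217.7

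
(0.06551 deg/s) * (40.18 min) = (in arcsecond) 5.686e+05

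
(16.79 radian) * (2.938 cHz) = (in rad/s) 0.4933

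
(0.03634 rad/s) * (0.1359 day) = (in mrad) 4.267e+05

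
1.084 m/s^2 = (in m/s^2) 1.084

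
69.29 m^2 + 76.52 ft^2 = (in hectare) 0.00764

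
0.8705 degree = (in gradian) 0.9672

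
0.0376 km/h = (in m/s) 0.01044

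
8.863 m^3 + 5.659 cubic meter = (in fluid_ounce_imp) 5.111e+05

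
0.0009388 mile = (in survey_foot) 4.957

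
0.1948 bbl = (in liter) 30.97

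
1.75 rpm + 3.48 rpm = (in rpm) 5.23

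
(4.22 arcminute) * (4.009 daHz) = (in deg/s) 2.82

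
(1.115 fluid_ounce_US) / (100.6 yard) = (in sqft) 3.858e-06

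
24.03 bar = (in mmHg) 1.802e+04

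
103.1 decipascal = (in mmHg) 0.07733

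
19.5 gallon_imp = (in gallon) 23.42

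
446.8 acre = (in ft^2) 1.946e+07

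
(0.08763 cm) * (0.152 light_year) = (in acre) 3.114e+08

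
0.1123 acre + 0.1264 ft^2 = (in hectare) 0.04545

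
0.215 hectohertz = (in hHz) 0.215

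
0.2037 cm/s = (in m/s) 0.002037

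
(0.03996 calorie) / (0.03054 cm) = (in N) 547.5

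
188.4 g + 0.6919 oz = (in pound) 0.4586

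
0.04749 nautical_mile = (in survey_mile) 0.05465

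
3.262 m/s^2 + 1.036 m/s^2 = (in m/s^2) 4.298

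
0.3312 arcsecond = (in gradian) 0.0001022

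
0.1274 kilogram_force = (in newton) 1.249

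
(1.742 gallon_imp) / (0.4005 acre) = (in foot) 1.603e-05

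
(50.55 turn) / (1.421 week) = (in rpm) 0.003529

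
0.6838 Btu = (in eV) 4.503e+21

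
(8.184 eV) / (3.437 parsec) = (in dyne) 1.236e-30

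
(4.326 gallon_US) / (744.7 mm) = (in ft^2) 0.2367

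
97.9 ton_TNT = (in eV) 2.557e+30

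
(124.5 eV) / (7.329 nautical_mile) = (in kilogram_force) 1.499e-22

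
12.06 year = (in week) 628.8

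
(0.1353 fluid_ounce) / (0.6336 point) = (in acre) 4.424e-06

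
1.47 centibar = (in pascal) 1470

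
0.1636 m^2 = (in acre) 4.043e-05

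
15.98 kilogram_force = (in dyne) 1.567e+07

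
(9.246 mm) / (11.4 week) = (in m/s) 1.341e-09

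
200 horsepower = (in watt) 1.491e+05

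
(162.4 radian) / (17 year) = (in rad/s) 3.029e-07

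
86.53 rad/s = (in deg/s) 4958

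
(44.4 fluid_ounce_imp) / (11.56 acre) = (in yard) 2.949e-08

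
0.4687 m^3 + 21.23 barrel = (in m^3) 3.844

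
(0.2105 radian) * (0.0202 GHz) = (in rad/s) 4.252e+06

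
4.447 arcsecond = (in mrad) 0.02156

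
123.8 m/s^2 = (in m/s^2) 123.8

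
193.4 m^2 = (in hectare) 0.01934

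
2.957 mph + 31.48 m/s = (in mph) 73.38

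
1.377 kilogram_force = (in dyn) 1.35e+06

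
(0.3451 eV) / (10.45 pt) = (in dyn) 1.5e-12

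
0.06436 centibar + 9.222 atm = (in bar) 9.345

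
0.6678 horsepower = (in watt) 498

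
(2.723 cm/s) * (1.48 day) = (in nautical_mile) 1.88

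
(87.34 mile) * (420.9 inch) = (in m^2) 1.503e+06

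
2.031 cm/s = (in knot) 0.03948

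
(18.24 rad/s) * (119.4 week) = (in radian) 1.317e+09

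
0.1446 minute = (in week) 1.435e-05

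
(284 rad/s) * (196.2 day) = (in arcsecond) 9.93e+14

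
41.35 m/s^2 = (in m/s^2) 41.35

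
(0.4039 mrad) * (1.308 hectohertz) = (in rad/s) 0.05283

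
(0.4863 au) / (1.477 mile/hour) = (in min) 1.836e+09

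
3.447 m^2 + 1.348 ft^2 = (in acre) 0.0008827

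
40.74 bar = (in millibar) 4.074e+04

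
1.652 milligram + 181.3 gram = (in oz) 6.395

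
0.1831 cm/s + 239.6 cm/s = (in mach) 0.007042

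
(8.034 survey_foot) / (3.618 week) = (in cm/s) 0.0001119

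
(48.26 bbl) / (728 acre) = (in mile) 1.618e-09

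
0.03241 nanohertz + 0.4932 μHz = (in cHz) 4.932e-05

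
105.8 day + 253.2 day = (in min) 5.17e+05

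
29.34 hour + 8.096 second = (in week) 0.1747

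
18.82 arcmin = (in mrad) 5.475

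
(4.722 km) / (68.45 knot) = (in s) 134.1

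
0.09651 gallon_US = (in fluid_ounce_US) 12.35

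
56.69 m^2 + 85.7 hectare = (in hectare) 85.71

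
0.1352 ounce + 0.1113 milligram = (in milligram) 3833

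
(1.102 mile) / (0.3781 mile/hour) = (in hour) 2.915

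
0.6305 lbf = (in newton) 2.805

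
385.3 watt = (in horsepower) 0.5167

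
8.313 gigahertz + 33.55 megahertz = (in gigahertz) 8.347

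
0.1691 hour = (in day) 0.007046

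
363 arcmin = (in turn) 0.01681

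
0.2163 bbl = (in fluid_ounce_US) 1163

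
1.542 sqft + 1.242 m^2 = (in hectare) 0.0001385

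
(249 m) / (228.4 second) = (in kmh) 3.925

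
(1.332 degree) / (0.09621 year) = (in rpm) 7.317e-08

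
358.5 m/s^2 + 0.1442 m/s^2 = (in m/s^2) 358.6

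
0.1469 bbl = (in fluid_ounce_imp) 822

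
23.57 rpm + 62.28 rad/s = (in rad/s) 64.75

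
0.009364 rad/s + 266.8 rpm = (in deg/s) 1601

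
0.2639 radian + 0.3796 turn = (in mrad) 2649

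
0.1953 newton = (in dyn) 1.953e+04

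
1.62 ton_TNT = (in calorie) 1.62e+09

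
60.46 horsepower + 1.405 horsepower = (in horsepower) 61.86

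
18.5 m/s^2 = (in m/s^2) 18.5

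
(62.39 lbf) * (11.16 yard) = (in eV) 1.768e+22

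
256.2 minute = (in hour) 4.27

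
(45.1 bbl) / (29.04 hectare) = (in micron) 24.69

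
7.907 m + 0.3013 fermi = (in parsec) 2.562e-16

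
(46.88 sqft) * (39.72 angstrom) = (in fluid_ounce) 0.000585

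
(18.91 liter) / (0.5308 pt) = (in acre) 0.02495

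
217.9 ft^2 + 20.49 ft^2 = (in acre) 0.005473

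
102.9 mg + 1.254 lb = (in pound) 1.254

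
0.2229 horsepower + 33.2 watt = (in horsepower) 0.2674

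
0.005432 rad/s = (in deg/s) 0.3112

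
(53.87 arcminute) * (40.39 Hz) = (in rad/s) 0.6329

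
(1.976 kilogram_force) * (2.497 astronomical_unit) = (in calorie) 1.73e+12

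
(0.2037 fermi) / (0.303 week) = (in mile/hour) 2.487e-21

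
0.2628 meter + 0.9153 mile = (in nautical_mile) 0.7955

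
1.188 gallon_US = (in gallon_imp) 0.9892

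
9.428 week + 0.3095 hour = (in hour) 1584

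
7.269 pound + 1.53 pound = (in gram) 3991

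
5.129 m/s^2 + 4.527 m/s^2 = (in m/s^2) 9.656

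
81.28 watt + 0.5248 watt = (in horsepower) 0.1097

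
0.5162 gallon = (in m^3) 0.001954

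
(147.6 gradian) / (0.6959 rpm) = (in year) 1.009e-06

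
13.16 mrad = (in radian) 0.01316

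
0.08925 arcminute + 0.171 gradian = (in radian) 0.002712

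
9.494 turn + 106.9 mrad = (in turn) 9.511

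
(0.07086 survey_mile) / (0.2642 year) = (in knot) 2.661e-05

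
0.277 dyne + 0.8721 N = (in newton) 0.8721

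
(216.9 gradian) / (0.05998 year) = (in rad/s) 1.801e-06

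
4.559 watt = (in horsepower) 0.006114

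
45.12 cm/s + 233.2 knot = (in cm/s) 1.204e+04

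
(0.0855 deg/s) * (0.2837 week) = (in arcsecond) 5.281e+07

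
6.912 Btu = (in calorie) 1743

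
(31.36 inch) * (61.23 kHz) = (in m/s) 4.877e+04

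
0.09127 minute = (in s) 5.476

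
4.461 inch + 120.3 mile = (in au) 1.294e-06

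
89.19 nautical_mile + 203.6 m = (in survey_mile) 102.8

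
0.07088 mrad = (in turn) 1.128e-05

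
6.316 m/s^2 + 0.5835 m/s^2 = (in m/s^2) 6.899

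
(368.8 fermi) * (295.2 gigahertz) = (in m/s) 0.1089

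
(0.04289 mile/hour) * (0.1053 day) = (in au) 1.166e-09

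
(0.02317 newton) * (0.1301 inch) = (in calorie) 1.83e-05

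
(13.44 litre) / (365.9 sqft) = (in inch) 0.01557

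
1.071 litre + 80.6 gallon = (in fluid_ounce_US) 1.035e+04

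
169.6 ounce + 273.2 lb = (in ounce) 4541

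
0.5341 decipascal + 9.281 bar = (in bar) 9.281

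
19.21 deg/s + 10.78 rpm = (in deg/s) 83.89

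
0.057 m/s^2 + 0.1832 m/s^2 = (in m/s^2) 0.2402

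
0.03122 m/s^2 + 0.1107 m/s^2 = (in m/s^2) 0.1419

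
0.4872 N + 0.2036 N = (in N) 0.6908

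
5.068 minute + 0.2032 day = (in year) 0.0005664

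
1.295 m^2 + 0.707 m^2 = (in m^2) 2.002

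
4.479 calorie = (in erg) 1.874e+08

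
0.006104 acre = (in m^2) 24.7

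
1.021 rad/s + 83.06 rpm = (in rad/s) 9.719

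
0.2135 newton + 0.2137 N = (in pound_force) 0.09604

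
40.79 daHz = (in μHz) 4.079e+08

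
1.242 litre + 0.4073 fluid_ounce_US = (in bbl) 0.007888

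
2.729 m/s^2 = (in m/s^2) 2.729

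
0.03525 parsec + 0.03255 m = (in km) 1.088e+12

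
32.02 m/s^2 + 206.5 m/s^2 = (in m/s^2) 238.5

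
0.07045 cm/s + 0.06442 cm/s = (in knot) 0.002622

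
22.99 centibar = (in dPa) 2.299e+05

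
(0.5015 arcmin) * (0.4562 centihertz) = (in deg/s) 3.813e-05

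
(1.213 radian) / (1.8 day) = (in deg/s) 0.0004469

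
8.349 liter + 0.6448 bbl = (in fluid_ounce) 3749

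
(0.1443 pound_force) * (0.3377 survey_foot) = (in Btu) 6.262e-05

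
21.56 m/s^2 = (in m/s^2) 21.56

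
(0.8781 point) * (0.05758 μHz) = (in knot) 3.467e-11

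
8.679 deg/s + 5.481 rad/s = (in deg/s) 322.7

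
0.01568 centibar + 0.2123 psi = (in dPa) 1.479e+04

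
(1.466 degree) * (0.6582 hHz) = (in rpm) 16.08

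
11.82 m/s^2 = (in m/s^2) 11.82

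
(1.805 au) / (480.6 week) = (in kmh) 3344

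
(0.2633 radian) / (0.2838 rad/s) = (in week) 1.534e-06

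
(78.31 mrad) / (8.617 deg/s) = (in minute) 0.008678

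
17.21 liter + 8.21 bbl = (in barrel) 8.318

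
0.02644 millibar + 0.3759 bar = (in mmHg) 282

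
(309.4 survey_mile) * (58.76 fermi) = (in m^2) 2.926e-08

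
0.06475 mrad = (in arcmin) 0.2226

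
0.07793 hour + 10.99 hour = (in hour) 11.07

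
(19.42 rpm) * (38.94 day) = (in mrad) 6.842e+09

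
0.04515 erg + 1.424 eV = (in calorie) 1.079e-09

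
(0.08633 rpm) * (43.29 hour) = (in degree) 8.072e+04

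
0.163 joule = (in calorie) 0.03896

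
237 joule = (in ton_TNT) 5.664e-08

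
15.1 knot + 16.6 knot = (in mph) 36.48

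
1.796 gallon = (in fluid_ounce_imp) 239.3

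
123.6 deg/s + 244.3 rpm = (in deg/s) 1589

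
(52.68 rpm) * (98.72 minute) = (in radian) 3.268e+04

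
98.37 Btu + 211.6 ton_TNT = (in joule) 8.853e+11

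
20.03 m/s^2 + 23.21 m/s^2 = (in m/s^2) 43.24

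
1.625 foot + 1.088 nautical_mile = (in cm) 2.015e+05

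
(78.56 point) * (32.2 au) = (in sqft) 1.437e+12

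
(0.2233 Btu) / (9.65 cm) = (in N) 2441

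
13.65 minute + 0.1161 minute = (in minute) 13.77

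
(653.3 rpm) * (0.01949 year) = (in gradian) 2.677e+09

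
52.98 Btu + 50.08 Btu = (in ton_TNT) 2.599e-05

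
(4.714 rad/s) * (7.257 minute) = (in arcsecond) 4.234e+08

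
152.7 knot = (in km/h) 282.8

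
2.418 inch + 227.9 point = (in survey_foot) 0.4653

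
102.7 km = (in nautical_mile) 55.45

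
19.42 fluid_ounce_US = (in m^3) 0.0005743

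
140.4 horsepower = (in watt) 1.047e+05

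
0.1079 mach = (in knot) 71.42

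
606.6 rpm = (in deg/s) 3640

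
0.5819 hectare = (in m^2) 5819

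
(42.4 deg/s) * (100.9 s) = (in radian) 74.67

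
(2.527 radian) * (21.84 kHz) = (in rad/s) 5.519e+04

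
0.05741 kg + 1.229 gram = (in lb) 0.1293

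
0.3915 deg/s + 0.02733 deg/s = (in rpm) 0.06981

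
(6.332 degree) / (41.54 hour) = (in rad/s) 7.39e-07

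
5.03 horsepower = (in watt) 3751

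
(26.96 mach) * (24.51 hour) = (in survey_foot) 2.657e+09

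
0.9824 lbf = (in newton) 4.37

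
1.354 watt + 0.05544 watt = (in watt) 1.409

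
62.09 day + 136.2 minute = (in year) 0.1704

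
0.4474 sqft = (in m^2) 0.04156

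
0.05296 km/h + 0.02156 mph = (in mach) 7.151e-05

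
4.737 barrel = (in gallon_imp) 165.7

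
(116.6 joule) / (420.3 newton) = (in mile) 0.0001724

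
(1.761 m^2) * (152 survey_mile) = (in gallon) 1.138e+08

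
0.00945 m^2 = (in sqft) 0.1017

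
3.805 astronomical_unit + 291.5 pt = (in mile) 3.537e+08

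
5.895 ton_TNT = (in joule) 2.466e+10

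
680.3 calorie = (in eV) 1.777e+22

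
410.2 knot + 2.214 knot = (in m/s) 212.2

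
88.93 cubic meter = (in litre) 8.893e+04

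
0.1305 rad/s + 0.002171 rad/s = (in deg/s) 7.601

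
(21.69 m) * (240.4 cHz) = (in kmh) 187.7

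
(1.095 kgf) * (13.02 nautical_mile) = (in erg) 2.589e+12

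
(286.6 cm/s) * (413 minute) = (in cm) 7.102e+06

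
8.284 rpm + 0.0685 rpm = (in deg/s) 50.12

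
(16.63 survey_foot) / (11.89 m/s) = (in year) 1.352e-08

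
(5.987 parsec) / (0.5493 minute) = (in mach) 1.646e+13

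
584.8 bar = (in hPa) 5.848e+05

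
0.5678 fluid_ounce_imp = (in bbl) 0.0001015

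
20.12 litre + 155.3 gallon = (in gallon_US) 160.6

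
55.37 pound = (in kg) 25.12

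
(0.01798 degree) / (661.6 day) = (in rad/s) 5.49e-12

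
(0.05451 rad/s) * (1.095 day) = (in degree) 2.955e+05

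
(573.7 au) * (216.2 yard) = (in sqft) 1.826e+17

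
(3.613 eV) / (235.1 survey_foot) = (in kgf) 8.237e-22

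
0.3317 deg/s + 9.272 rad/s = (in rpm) 88.6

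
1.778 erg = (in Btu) 1.685e-10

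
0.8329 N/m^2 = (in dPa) 8.329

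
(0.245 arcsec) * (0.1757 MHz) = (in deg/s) 11.96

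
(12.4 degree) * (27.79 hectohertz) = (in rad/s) 601.4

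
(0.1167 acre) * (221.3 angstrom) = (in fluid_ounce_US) 0.3534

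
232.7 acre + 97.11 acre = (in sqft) 1.437e+07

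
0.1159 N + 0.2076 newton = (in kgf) 0.03299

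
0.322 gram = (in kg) 0.000322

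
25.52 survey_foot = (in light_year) 8.222e-16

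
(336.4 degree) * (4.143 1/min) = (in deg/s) 23.23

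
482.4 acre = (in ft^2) 2.101e+07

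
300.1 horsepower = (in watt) 2.238e+05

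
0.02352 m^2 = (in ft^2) 0.2532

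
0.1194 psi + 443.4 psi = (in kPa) 3058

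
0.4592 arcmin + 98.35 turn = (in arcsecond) 1.275e+08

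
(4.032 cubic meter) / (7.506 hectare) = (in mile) 3.338e-08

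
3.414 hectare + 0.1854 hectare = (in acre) 8.894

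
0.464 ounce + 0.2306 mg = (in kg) 0.01315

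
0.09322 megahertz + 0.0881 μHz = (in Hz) 9.322e+04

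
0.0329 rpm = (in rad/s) 0.003445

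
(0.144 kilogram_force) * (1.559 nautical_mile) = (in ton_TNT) 9.745e-07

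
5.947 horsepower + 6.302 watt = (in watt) 4441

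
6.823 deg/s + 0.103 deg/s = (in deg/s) 6.926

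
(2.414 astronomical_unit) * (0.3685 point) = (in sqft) 5.053e+08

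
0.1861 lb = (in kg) 0.08441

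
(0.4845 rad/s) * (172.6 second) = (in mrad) 8.362e+04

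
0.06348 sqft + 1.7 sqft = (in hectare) 1.638e-05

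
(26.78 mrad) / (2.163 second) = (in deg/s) 0.7094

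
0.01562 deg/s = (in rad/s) 0.0002726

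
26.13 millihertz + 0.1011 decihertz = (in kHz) 3.624e-05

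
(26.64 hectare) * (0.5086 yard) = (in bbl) 7.793e+05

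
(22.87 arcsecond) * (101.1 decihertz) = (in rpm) 0.0107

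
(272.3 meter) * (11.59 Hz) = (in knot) 6135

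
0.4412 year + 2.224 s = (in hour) 3865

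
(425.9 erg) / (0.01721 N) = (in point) 7.015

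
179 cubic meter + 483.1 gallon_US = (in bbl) 1137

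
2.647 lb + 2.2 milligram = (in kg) 1.201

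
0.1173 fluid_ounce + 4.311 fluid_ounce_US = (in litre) 0.131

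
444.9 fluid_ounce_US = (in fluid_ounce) 444.9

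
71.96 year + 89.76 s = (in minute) 3.782e+07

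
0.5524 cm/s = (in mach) 1.622e-05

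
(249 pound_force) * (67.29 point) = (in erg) 2.629e+08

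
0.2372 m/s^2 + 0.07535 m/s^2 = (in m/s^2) 0.3125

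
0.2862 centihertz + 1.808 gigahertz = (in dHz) 1.808e+10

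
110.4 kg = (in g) 1.104e+05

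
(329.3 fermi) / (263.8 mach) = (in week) 6.062e-24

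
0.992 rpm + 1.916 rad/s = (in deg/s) 115.7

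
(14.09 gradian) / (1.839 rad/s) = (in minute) 0.002006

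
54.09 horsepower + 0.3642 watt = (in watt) 4.034e+04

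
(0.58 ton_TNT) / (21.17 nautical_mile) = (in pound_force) 1.391e+04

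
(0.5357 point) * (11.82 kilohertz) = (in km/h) 8.042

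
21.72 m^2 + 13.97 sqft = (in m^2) 23.02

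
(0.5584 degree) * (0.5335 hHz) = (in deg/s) 29.79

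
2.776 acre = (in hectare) 1.123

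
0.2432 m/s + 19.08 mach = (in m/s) 6497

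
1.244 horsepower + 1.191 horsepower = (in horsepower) 2.435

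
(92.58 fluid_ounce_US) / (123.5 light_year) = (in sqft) 2.522e-20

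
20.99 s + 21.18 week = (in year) 0.4062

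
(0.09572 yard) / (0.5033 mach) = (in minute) 8.512e-06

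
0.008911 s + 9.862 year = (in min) 5.183e+06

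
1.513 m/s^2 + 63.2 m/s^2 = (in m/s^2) 64.71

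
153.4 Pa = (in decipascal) 1534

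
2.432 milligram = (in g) 0.002432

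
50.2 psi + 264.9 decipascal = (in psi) 50.2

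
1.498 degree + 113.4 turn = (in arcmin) 2.45e+06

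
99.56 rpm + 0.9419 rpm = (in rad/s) 10.52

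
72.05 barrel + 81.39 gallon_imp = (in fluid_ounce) 3.999e+05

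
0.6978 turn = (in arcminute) 1.507e+04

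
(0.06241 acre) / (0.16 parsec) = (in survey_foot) 1.678e-13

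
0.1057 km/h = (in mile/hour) 0.06568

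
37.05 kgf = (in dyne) 3.633e+07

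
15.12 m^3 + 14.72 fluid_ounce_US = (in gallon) 3994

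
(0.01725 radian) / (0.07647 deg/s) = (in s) 12.92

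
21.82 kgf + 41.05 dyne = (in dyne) 2.14e+07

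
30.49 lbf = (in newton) 135.6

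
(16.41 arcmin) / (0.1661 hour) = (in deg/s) 0.0004574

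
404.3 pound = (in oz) 6469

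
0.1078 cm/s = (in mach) 3.166e-06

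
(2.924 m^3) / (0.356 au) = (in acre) 1.357e-14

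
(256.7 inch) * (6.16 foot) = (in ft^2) 131.8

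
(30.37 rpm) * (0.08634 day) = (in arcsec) 4.894e+09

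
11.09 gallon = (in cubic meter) 0.04198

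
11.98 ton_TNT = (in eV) 3.129e+29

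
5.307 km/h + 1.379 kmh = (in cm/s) 185.7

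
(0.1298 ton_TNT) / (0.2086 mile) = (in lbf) 3.637e+05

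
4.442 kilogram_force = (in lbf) 9.793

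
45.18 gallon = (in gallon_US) 45.18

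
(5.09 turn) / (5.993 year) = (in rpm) 1.616e-06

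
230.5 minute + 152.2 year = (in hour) 1.333e+06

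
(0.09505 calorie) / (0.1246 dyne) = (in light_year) 3.374e-11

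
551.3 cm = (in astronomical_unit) 3.685e-11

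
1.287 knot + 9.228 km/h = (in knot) 6.27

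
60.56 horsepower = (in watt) 4.516e+04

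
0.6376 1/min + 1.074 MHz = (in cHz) 1.074e+08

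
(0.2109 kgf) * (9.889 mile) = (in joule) 3.292e+04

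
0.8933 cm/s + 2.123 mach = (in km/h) 2602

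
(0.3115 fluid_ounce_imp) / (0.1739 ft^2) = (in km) 5.478e-07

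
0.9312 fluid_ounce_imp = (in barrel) 0.0001664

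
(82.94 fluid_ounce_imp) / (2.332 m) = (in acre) 2.497e-07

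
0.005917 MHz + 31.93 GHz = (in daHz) 3.193e+09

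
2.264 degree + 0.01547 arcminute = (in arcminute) 135.9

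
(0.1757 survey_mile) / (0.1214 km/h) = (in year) 0.0002659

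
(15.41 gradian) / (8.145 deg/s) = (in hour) 0.000473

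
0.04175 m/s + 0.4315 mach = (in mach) 0.4316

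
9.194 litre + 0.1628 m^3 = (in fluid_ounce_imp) 6053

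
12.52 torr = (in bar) 0.01669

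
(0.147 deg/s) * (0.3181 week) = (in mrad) 4.936e+05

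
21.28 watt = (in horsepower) 0.02854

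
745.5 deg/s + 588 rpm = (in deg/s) 4274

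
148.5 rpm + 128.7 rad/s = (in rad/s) 144.3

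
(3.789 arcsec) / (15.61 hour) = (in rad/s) 3.269e-10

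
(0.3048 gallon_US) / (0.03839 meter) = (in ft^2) 0.3235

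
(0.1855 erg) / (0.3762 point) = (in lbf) 3.142e-05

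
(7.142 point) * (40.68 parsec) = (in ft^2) 3.404e+16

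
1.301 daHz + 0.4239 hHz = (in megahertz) 5.54e-05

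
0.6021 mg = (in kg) 6.021e-07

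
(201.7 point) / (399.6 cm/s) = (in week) 2.944e-08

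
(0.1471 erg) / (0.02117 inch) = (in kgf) 2.79e-06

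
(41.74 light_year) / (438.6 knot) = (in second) 1.75e+15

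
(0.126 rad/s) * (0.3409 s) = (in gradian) 2.734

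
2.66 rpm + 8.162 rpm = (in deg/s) 64.93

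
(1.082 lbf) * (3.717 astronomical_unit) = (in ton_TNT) 639.6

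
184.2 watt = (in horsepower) 0.247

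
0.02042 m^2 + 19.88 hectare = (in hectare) 19.88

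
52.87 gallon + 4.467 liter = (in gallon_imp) 45.01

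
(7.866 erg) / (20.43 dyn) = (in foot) 0.01263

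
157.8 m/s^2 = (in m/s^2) 157.8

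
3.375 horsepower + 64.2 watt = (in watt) 2581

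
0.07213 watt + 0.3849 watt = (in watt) 0.457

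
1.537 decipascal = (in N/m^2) 0.1537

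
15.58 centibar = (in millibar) 155.8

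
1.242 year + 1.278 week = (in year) 1.267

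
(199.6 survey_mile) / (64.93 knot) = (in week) 0.0159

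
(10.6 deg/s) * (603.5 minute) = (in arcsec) 1.382e+09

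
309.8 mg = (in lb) 0.000683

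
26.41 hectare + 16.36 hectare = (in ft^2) 4.604e+06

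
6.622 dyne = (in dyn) 6.622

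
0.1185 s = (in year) 3.758e-09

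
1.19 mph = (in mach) 0.001562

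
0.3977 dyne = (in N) 3.977e-06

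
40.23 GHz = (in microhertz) 4.023e+16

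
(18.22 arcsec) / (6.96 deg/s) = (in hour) 2.02e-07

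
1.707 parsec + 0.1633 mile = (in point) 1.493e+20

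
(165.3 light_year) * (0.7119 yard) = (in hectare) 1.018e+14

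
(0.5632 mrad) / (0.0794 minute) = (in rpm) 0.001129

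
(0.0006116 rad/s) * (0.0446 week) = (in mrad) 1.65e+04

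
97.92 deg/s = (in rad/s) 1.709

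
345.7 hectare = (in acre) 854.2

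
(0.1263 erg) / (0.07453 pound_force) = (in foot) 1.25e-07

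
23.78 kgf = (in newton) 233.2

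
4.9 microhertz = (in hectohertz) 4.9e-08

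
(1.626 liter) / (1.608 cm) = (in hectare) 1.011e-05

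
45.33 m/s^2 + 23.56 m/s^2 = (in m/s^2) 68.89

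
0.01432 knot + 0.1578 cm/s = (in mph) 0.02001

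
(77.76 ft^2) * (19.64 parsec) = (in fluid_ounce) 1.48e+23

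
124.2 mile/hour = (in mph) 124.2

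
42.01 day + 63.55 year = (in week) 3320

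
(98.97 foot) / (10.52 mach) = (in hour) 2.339e-06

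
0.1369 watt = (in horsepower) 0.0001836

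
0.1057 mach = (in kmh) 129.6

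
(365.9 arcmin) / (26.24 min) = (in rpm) 0.0006456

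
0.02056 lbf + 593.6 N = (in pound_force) 133.5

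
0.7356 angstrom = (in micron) 7.356e-05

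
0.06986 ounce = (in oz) 0.06986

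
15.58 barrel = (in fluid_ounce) 8.376e+04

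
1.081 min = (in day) 0.0007507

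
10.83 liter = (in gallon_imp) 2.382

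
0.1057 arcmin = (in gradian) 0.001957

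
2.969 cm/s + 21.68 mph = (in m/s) 9.722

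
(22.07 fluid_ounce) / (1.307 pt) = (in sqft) 15.24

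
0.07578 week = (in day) 0.5305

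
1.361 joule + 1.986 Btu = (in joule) 2097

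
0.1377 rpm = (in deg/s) 0.8262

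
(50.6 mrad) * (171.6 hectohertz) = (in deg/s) 4.975e+04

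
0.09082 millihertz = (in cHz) 0.009082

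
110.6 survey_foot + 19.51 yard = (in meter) 51.55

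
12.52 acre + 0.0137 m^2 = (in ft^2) 5.454e+05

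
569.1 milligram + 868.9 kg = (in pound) 1916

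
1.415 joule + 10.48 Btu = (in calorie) 2643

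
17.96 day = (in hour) 431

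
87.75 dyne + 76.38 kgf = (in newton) 749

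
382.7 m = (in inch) 1.507e+04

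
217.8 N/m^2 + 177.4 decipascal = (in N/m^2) 235.5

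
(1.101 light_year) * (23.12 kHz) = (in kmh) 8.67e+20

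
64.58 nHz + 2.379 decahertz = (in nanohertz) 2.379e+10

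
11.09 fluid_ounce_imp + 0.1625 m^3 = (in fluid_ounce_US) 5505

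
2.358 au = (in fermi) 3.528e+26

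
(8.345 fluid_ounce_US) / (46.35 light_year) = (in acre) 1.391e-25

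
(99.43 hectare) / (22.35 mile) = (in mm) 2.764e+04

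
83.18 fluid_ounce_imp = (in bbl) 0.01487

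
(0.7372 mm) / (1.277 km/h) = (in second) 0.002078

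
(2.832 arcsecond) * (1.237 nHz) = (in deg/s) 9.731e-13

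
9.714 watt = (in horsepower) 0.01303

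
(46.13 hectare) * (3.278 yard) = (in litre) 1.383e+09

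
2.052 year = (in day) 749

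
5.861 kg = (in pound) 12.92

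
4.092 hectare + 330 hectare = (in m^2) 3.341e+06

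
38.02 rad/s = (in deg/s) 2178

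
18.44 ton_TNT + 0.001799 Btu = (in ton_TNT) 18.44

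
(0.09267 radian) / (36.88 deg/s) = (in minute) 0.002399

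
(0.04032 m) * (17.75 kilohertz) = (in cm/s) 7.157e+04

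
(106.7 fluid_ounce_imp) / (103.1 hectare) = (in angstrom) 29.41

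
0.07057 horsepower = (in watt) 52.62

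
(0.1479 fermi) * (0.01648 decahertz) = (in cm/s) 2.437e-15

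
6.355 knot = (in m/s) 3.269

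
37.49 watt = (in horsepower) 0.05027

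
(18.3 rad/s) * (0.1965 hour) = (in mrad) 1.295e+07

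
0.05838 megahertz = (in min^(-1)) 3.503e+06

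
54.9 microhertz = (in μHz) 54.9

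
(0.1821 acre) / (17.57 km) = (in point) 118.9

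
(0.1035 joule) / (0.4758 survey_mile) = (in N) 0.0001352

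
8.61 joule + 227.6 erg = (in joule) 8.61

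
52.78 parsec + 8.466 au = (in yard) 1.781e+18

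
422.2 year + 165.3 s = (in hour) 3.698e+06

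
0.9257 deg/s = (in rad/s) 0.01616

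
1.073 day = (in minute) 1545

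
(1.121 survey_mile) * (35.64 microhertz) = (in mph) 0.1438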